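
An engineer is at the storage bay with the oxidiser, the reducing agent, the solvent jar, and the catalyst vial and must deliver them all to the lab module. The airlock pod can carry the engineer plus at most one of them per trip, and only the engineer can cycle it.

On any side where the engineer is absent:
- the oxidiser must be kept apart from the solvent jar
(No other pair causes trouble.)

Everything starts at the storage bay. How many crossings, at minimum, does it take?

Counting alone: the engineer can take at most 1 across per trip to the lab module, so moving all 4 needs at least 4 loaded trips out, with a return between consecutive ones — at least 7 crossings.
The plan below uses exactly 7 crossings, so it is optimal:
1. Engineer goes to the lab module with the oxidiser.  [the storage bay: the catalyst vial, the reducing agent, the solvent jar | the lab module: the oxidiser]
2. Engineer goes back to the storage bay alone.  [the storage bay: the catalyst vial, the reducing agent, the solvent jar | the lab module: the oxidiser]
3. Engineer goes to the lab module with the reducing agent.  [the storage bay: the catalyst vial, the solvent jar | the lab module: the oxidiser, the reducing agent]
4. Engineer goes back to the storage bay alone.  [the storage bay: the catalyst vial, the solvent jar | the lab module: the oxidiser, the reducing agent]
5. Engineer goes to the lab module with the catalyst vial.  [the storage bay: the solvent jar | the lab module: the catalyst vial, the oxidiser, the reducing agent]
6. Engineer goes back to the storage bay alone.  [the storage bay: the solvent jar | the lab module: the catalyst vial, the oxidiser, the reducing agent]
7. Engineer goes to the lab module with the solvent jar.  [the storage bay: — | the lab module: the catalyst vial, the oxidiser, the reducing agent, the solvent jar]

7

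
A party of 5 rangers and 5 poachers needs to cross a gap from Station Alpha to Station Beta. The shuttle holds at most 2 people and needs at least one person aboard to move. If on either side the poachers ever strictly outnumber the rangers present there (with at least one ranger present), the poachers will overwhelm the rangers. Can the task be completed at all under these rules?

No

Following every safe sequence of crossings from the start, the most of the 10 that can be at Station Beta as the shuttle arrives there on crossings 1, 3, 5, 7 is 2, 3, 4, 5 respectively; the best ever achieved is 5 of 10.
From crossing 9 on, no configuration arises that was not already reachable earlier: only 13 distinct safe configurations (who is on which side, and where the shuttle is) can ever be reached, none of them has everyone across, and every continuation just revisits them. They are: 0 rangers + 0 poachers across (shuttle back at the start); 0 rangers + 1 poacher across (shuttle there); 0 rangers + 1 poacher across (shuttle back at the start); 0 rangers + 2 poachers across (shuttle there); 0 rangers + 2 poachers across (shuttle back at the start); 0 rangers + 3 poachers across (shuttle there); 0 rangers + 3 poachers across (shuttle back at the start); 0 rangers + 4 poachers across (shuttle there); 0 rangers + 4 poachers across (shuttle back at the start); 0 rangers + 5 poachers across (shuttle there); 1 ranger + 1 poacher across (shuttle there); 1 ranger + 1 poacher across (shuttle back at the start); 2 rangers + 2 poachers across (shuttle there). So no valid plan exists.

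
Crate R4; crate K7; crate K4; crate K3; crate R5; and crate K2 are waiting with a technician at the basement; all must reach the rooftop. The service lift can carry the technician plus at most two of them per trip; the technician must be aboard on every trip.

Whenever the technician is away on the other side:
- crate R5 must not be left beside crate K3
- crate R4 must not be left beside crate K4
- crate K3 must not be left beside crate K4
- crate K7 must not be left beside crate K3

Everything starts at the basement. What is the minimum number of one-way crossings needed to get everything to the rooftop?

Counting alone: the technician can take at most 2 across per trip to the rooftop, so moving all 6 needs at least 3 loaded trips out, with a return between consecutive ones — at least 5 crossings.
The safety rule pushes this higher. Following every safe sequence of crossings, the most of the 6 that can be at the rooftop as the service lift arrives there on crossing 5 is 5 — never all 6.
So no plan with fewer than 7 crossings exists, and this one achieves 7:
1. Technician goes to the rooftop with crate K3 and crate R4.
2. Technician goes back to the basement alone.
3. Technician goes to the rooftop with crate K2.
4. Technician goes back to the basement alone.
5. Technician goes to the rooftop with crate K7 and crate R5.
6. Technician goes back to the basement with crate K3.
7. Technician goes to the rooftop with crate K3 and crate K4.

7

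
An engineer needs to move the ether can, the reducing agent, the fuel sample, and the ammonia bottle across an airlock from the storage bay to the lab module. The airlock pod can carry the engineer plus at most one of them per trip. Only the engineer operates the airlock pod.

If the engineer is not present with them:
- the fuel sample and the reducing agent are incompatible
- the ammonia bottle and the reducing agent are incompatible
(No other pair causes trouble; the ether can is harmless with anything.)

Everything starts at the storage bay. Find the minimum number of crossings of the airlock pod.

Counting alone: the engineer can take at most 1 across per trip to the lab module, so moving all 4 needs at least 4 loaded trips out, with a return between consecutive ones — at least 7 crossings.
The safety rule pushes this higher. Following every safe sequence of crossings, the most of the 4 that can be at the lab module as the airlock pod arrives there on crossing 7 is 3 — never all 4.
So no plan with fewer than 9 crossings exists, and this one achieves 9:
1. Engineer goes to the lab module with the reducing agent.  [the storage bay: the ammonia bottle, the ether can, the fuel sample | the lab module: the reducing agent]
2. Engineer goes back to the storage bay alone.  [the storage bay: the ammonia bottle, the ether can, the fuel sample | the lab module: the reducing agent]
3. Engineer goes to the lab module with the ether can.  [the storage bay: the ammonia bottle, the fuel sample | the lab module: the ether can, the reducing agent]
4. Engineer goes back to the storage bay alone.  [the storage bay: the ammonia bottle, the fuel sample | the lab module: the ether can, the reducing agent]
5. Engineer goes to the lab module with the fuel sample.  [the storage bay: the ammonia bottle | the lab module: the ether can, the fuel sample, the reducing agent]
6. Engineer goes back to the storage bay with the reducing agent.  [the storage bay: the ammonia bottle, the reducing agent | the lab module: the ether can, the fuel sample]
7. Engineer goes to the lab module with the ammonia bottle.  [the storage bay: the reducing agent | the lab module: the ammonia bottle, the ether can, the fuel sample]
8. Engineer goes back to the storage bay alone.  [the storage bay: the reducing agent | the lab module: the ammonia bottle, the ether can, the fuel sample]
9. Engineer goes to the lab module with the reducing agent.  [the storage bay: — | the lab module: the ammonia bottle, the ether can, the fuel sample, the reducing agent]

9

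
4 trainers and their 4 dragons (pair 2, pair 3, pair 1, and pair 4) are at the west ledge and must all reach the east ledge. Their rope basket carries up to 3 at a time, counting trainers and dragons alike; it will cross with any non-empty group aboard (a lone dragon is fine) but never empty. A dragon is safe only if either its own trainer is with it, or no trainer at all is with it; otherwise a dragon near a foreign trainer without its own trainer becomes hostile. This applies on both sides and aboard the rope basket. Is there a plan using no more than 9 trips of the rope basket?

Yes — this plan uses 9 crossings (≤ 9):
1. dragon 2 and trainer 2 cross → the east ledge.
2. trainer 2 crosses ← the west ledge.
3. dragon 3, trainer 2, and trainer 3 cross → the east ledge.
4. dragon 2 and trainer 2 cross ← the west ledge.
5. trainer 1, trainer 2, and trainer 4 cross → the east ledge.
6. dragon 3 crosses ← the west ledge.
7. dragon 2 and dragon 3 cross → the east ledge.
8. dragon 2 crosses ← the west ledge.
9. dragon 1, dragon 2, and dragon 4 cross → the east ledge.

Yes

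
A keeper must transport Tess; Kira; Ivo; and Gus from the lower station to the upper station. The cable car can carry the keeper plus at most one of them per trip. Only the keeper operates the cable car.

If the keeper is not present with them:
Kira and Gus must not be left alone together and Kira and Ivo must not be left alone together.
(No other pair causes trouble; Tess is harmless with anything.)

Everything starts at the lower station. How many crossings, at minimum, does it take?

9

Counting alone: the keeper can take at most 1 across per trip to the upper station, so moving all 4 needs at least 4 loaded trips out, with a return between consecutive ones — at least 7 crossings.
The safety rule pushes this higher. Following every safe sequence of crossings, the most of the 4 that can be at the upper station as the cable car arrives there on crossing 7 is 3 — never all 4.
So no plan with fewer than 9 crossings exists, and this one achieves 9:
1. Keeper goes to the upper station with Kira.
2. Keeper goes back to the lower station alone.
3. Keeper goes to the upper station with Tess.
4. Keeper goes back to the lower station alone.
5. Keeper goes to the upper station with Ivo.
6. Keeper goes back to the lower station with Kira.
7. Keeper goes to the upper station with Gus.
8. Keeper goes back to the lower station alone.
9. Keeper goes to the upper station with Kira.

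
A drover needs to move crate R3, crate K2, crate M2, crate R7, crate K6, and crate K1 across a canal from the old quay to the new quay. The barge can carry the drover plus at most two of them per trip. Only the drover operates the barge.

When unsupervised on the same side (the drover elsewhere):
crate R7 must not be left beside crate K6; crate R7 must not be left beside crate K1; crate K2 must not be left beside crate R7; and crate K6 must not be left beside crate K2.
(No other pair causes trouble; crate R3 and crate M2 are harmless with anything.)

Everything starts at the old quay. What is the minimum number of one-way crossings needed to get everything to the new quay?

Counting alone: the drover can take at most 2 across per trip to the new quay, so moving all 6 needs at least 3 loaded trips out, with a return between consecutive ones — at least 5 crossings.
The safety rule pushes this higher. Following every safe sequence of crossings, the most of the 6 that can be at the new quay as the barge arrives there on crossings 5, 7 is 4, 5 respectively — never all 6.
So no plan with fewer than 9 crossings exists, and this one achieves 9:
1. Drover goes to the new quay with crate K2 and crate R7.  [the old quay: crate K1, crate K6, crate M2, crate R3 | the new quay: crate K2, crate R7]
2. Drover goes back to the old quay with crate K2.  [the old quay: crate K1, crate K2, crate K6, crate M2, crate R3 | the new quay: crate R7]
3. Drover goes to the new quay with crate K2 and crate R3.  [the old quay: crate K1, crate K6, crate M2 | the new quay: crate K2, crate R3, crate R7]
4. Drover goes back to the old quay with crate K2.  [the old quay: crate K1, crate K2, crate K6, crate M2 | the new quay: crate R3, crate R7]
5. Drover goes to the new quay with crate K2 and crate M2.  [the old quay: crate K1, crate K6 | the new quay: crate K2, crate M2, crate R3, crate R7]
6. Drover goes back to the old quay with crate K2.  [the old quay: crate K1, crate K2, crate K6 | the new quay: crate M2, crate R3, crate R7]
7. Drover goes to the new quay with crate K1 and crate K2.  [the old quay: crate K6 | the new quay: crate K1, crate K2, crate M2, crate R3, crate R7]
8. Drover goes back to the old quay with crate R7.  [the old quay: crate K6, crate R7 | the new quay: crate K1, crate K2, crate M2, crate R3]
9. Drover goes to the new quay with crate K6 and crate R7.  [the old quay: — | the new quay: crate K1, crate K2, crate K6, crate M2, crate R3, crate R7]

9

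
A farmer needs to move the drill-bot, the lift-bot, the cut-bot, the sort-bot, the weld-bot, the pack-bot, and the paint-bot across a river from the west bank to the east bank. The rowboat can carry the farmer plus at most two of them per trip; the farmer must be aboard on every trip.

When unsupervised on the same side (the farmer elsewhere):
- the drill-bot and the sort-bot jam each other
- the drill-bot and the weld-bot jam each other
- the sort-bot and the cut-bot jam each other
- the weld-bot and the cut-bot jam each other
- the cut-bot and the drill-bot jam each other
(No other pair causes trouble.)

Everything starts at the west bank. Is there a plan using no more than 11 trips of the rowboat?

Yes — this plan uses 11 crossings (≤ 11):
1. Farmer goes to the east bank with the cut-bot and the drill-bot.  [the west bank: the lift-bot, the pack-bot, the paint-bot, the sort-bot, the weld-bot | the east bank: the cut-bot, the drill-bot]
2. Farmer goes back to the west bank with the drill-bot.  [the west bank: the drill-bot, the lift-bot, the pack-bot, the paint-bot, the sort-bot, the weld-bot | the east bank: the cut-bot]
3. Farmer goes to the east bank with the drill-bot and the lift-bot.  [the west bank: the pack-bot, the paint-bot, the sort-bot, the weld-bot | the east bank: the cut-bot, the drill-bot, the lift-bot]
4. Farmer goes back to the west bank with the drill-bot.  [the west bank: the drill-bot, the pack-bot, the paint-bot, the sort-bot, the weld-bot | the east bank: the cut-bot, the lift-bot]
5. Farmer goes to the east bank with the drill-bot and the pack-bot.  [the west bank: the paint-bot, the sort-bot, the weld-bot | the east bank: the cut-bot, the drill-bot, the lift-bot, the pack-bot]
6. Farmer goes back to the west bank with the drill-bot.  [the west bank: the drill-bot, the paint-bot, the sort-bot, the weld-bot | the east bank: the cut-bot, the lift-bot, the pack-bot]
7. Farmer goes to the east bank with the drill-bot and the paint-bot.  [the west bank: the sort-bot, the weld-bot | the east bank: the cut-bot, the drill-bot, the lift-bot, the pack-bot, the paint-bot]
8. Farmer goes back to the west bank with the drill-bot.  [the west bank: the drill-bot, the sort-bot, the weld-bot | the east bank: the cut-bot, the lift-bot, the pack-bot, the paint-bot]
9. Farmer goes to the east bank with the sort-bot and the weld-bot.  [the west bank: the drill-bot | the east bank: the cut-bot, the lift-bot, the pack-bot, the paint-bot, the sort-bot, the weld-bot]
10. Farmer goes back to the west bank with the cut-bot.  [the west bank: the cut-bot, the drill-bot | the east bank: the lift-bot, the pack-bot, the paint-bot, the sort-bot, the weld-bot]
11. Farmer goes to the east bank with the cut-bot and the drill-bot.  [the west bank: — | the east bank: the cut-bot, the drill-bot, the lift-bot, the pack-bot, the paint-bot, the sort-bot, the weld-bot]

Yes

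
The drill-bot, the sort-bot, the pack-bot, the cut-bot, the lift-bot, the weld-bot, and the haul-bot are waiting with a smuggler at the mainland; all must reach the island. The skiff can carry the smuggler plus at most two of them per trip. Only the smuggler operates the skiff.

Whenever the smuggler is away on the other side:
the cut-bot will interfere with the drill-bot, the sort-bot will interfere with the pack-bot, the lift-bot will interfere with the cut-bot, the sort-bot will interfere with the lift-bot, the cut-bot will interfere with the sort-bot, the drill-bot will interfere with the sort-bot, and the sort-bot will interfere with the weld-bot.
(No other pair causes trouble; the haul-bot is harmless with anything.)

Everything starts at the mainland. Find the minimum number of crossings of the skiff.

11

Counting alone: the smuggler can take at most 2 across per trip to the island, so moving all 7 needs at least 4 loaded trips out, with a return between consecutive ones — at least 7 crossings.
The safety rule pushes this higher. Following every safe sequence of crossings, the most of the 7 that can be at the island as the skiff arrives there on crossings 7, 9 is 5, 6 respectively — never all 7.
So no plan with fewer than 11 crossings exists, and this one achieves 11:
1. Smuggler goes to the island with the cut-bot and the sort-bot.
2. Smuggler goes back to the mainland with the sort-bot.
3. Smuggler goes to the island with the pack-bot and the sort-bot.
4. Smuggler goes back to the mainland with the sort-bot.
5. Smuggler goes to the island with the sort-bot and the weld-bot.
6. Smuggler goes back to the mainland with the sort-bot.
7. Smuggler goes to the island with the drill-bot and the lift-bot.
8. Smuggler goes back to the mainland with the cut-bot.
9. Smuggler goes to the island with the haul-bot and the sort-bot.
10. Smuggler goes back to the mainland with the sort-bot.
11. Smuggler goes to the island with the cut-bot and the sort-bot.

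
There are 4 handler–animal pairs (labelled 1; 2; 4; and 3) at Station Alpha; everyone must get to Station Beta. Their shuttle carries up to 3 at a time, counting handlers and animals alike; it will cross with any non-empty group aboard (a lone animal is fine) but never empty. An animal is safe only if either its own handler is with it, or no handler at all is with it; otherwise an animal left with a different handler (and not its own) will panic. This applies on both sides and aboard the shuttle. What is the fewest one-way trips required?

9

Counting alone: each trip to Station Beta takes at most 3 across and each return brings at least 1 back, so after t trips out (and t−1 returns) at most 3t − (t−1) of the 8 are across; that first reaches 8 at t = 4, so at least 7 crossings are needed.
The safety rule pushes this higher. Following every safe sequence of crossings, the most of the 8 that can be at Station Beta as the shuttle arrives there on crossing 7 is 7 — never all 8.
So no plan with fewer than 9 crossings exists, and this one achieves 9:
1. animal 1 and handler 1 cross → Station Beta.
2. handler 1 crosses ← Station Alpha.
3. animal 2, handler 1, and handler 2 cross → Station Beta.
4. animal 1 and handler 1 cross ← Station Alpha.
5. handler 1, handler 3, and handler 4 cross → Station Beta.
6. animal 2 crosses ← Station Alpha.
7. animal 1 and animal 2 cross → Station Beta.
8. animal 1 crosses ← Station Alpha.
9. animal 1, animal 3, and animal 4 cross → Station Beta.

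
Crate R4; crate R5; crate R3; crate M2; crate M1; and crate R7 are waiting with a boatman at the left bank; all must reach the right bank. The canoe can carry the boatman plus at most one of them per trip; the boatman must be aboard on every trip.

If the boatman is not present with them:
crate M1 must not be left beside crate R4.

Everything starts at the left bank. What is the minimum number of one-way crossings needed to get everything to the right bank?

11

Counting alone: the boatman can take at most 1 across per trip to the right bank, so moving all 6 needs at least 6 loaded trips out, with a return between consecutive ones — at least 11 crossings.
The plan below uses exactly 11 crossings, so it is optimal:
1. Boatman goes to the right bank with crate R4.  [the left bank: crate M1, crate M2, crate R3, crate R5, crate R7 | the right bank: crate R4]
2. Boatman goes back to the left bank alone.  [the left bank: crate M1, crate M2, crate R3, crate R5, crate R7 | the right bank: crate R4]
3. Boatman goes to the right bank with crate R5.  [the left bank: crate M1, crate M2, crate R3, crate R7 | the right bank: crate R4, crate R5]
4. Boatman goes back to the left bank alone.  [the left bank: crate M1, crate M2, crate R3, crate R7 | the right bank: crate R4, crate R5]
5. Boatman goes to the right bank with crate R3.  [the left bank: crate M1, crate M2, crate R7 | the right bank: crate R3, crate R4, crate R5]
6. Boatman goes back to the left bank alone.  [the left bank: crate M1, crate M2, crate R7 | the right bank: crate R3, crate R4, crate R5]
7. Boatman goes to the right bank with crate M2.  [the left bank: crate M1, crate R7 | the right bank: crate M2, crate R3, crate R4, crate R5]
8. Boatman goes back to the left bank alone.  [the left bank: crate M1, crate R7 | the right bank: crate M2, crate R3, crate R4, crate R5]
9. Boatman goes to the right bank with crate R7.  [the left bank: crate M1 | the right bank: crate M2, crate R3, crate R4, crate R5, crate R7]
10. Boatman goes back to the left bank alone.  [the left bank: crate M1 | the right bank: crate M2, crate R3, crate R4, crate R5, crate R7]
11. Boatman goes to the right bank with crate M1.  [the left bank: — | the right bank: crate M1, crate M2, crate R3, crate R4, crate R5, crate R7]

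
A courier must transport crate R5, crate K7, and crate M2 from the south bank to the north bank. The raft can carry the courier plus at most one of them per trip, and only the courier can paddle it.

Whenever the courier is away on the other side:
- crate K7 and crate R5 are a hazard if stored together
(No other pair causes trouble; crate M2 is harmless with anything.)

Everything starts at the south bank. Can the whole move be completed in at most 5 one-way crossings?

Yes — this plan uses 5 crossings (≤ 5):
1. Courier goes to the north bank with crate R5.  [the south bank: crate K7, crate M2 | the north bank: crate R5]
2. Courier goes back to the south bank alone.  [the south bank: crate K7, crate M2 | the north bank: crate R5]
3. Courier goes to the north bank with crate M2.  [the south bank: crate K7 | the north bank: crate M2, crate R5]
4. Courier goes back to the south bank alone.  [the south bank: crate K7 | the north bank: crate M2, crate R5]
5. Courier goes to the north bank with crate K7.  [the south bank: — | the north bank: crate K7, crate M2, crate R5]

Yes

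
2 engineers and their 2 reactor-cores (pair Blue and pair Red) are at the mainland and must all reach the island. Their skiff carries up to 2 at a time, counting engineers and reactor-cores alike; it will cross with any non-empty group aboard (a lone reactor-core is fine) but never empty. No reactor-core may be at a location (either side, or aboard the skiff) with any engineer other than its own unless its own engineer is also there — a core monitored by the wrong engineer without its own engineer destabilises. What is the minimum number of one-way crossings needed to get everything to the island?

Counting alone: each trip to the island takes at most 2 across and each return brings at least 1 back, so after t trips out (and t−1 returns) at most 2t − (t−1) of the 4 are across; that first reaches 4 at t = 3, so at least 5 crossings are needed.
The plan below uses exactly 5 crossings, so it is optimal:
1. engineer Blue and reactor-core Blue cross → the island.
2. engineer Blue crosses ← the mainland.
3. engineer Blue and engineer Red cross → the island.
4. engineer Red crosses ← the mainland.
5. engineer Red and reactor-core Red cross → the island.

5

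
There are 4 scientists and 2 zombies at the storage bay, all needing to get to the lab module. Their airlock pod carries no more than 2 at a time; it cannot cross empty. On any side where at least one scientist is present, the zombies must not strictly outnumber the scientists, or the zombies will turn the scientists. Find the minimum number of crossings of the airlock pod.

Counting alone: each trip to the lab module takes at most 2 across and each return brings at least 1 back, so after t trips out (and t−1 returns) at most 2t − (t−1) of the 6 are across; that first reaches 6 at t = 5, so at least 9 crossings are needed.
The plan below uses exactly 9 crossings, so it is optimal:
1. 2 zombies → the lab module.  (the storage bay: 4S 0Z; the lab module: 0S 2Z)
2. 1 zombie ← the storage bay.  (the storage bay: 4S 1Z; the lab module: 0S 1Z)
3. 2 scientists → the lab module.  (the storage bay: 2S 1Z; the lab module: 2S 1Z)
4. 1 zombie ← the storage bay.  (the storage bay: 2S 2Z; the lab module: 2S 0Z)
5. 2 zombies → the lab module.  (the storage bay: 2S 0Z; the lab module: 2S 2Z)
6. 1 zombie ← the storage bay.  (the storage bay: 2S 1Z; the lab module: 2S 1Z)
7. 1 scientist and 1 zombie → the lab module.  (the storage bay: 1S 0Z; the lab module: 3S 2Z)
8. 1 zombie ← the storage bay.  (the storage bay: 1S 1Z; the lab module: 3S 1Z)
9. 1 scientist and 1 zombie → the lab module.  (the storage bay: 0S 0Z; the lab module: 4S 2Z)

9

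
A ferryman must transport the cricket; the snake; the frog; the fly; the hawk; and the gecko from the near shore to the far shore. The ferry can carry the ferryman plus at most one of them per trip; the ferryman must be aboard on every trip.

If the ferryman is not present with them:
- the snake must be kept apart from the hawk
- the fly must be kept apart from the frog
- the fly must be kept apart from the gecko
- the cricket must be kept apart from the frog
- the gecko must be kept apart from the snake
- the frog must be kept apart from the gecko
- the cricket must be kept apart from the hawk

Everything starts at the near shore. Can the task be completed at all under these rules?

No

Whatever the first load, the items left behind include a forbidden pair without the ferryman. No opening move is safe, so no plan exists.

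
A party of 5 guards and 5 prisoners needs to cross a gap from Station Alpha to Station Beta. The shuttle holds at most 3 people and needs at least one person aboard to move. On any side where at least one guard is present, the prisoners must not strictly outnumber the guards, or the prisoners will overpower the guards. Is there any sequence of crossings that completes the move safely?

Yes

1. 2 prisoners → Station Beta.  (Station Alpha: 5G 3P; Station Beta: 0G 2P)
2. 1 prisoner ← Station Alpha.  (Station Alpha: 5G 4P; Station Beta: 0G 1P)
3. 3 prisoners → Station Beta.  (Station Alpha: 5G 1P; Station Beta: 0G 4P)
4. 1 prisoner ← Station Alpha.  (Station Alpha: 5G 2P; Station Beta: 0G 3P)
5. 3 guards → Station Beta.  (Station Alpha: 2G 2P; Station Beta: 3G 3P)
6. 1 guard and 1 prisoner ← Station Alpha.  (Station Alpha: 3G 3P; Station Beta: 2G 2P)
7. 3 guards → Station Beta.  (Station Alpha: 0G 3P; Station Beta: 5G 2P)
8. 1 prisoner ← Station Alpha.  (Station Alpha: 0G 4P; Station Beta: 5G 1P)
9. 2 prisoners → Station Beta.  (Station Alpha: 0G 2P; Station Beta: 5G 3P)
10. 1 prisoner ← Station Alpha.  (Station Alpha: 0G 3P; Station Beta: 5G 2P)
11. 3 prisoners → Station Beta.  (Station Alpha: 0G 0P; Station Beta: 5G 5P)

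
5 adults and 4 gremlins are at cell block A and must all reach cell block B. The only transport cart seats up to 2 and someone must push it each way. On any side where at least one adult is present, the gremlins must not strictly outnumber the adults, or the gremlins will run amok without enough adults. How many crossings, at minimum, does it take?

Counting alone: each trip to cell block B takes at most 2 across and each return brings at least 1 back, so after t trips out (and t−1 returns) at most 2t − (t−1) of the 9 are across; that first reaches 9 at t = 8, so at least 15 crossings are needed.
The plan below uses exactly 15 crossings, so it is optimal:
1. 2 gremlins → cell block B.  (cell block A: 5A 2G; cell block B: 0A 2G)
2. 1 gremlin ← cell block A.  (cell block A: 5A 3G; cell block B: 0A 1G)
3. 2 gremlins → cell block B.  (cell block A: 5A 1G; cell block B: 0A 3G)
4. 1 gremlin ← cell block A.  (cell block A: 5A 2G; cell block B: 0A 2G)
5. 2 adults → cell block B.  (cell block A: 3A 2G; cell block B: 2A 2G)
6. 1 gremlin ← cell block A.  (cell block A: 3A 3G; cell block B: 2A 1G)
7. 1 adult and 1 gremlin → cell block B.  (cell block A: 2A 2G; cell block B: 3A 2G)
8. 1 adult ← cell block A.  (cell block A: 3A 2G; cell block B: 2A 2G)
9. 1 adult and 1 gremlin → cell block B.  (cell block A: 2A 1G; cell block B: 3A 3G)
10. 1 gremlin ← cell block A.  (cell block A: 2A 2G; cell block B: 3A 2G)
11. 1 adult and 1 gremlin → cell block B.  (cell block A: 1A 1G; cell block B: 4A 3G)
12. 1 adult ← cell block A.  (cell block A: 2A 1G; cell block B: 3A 3G)
13. 1 adult and 1 gremlin → cell block B.  (cell block A: 1A 0G; cell block B: 4A 4G)
14. 1 gremlin ← cell block A.  (cell block A: 1A 1G; cell block B: 4A 3G)
15. 1 adult and 1 gremlin → cell block B.  (cell block A: 0A 0G; cell block B: 5A 4G)

15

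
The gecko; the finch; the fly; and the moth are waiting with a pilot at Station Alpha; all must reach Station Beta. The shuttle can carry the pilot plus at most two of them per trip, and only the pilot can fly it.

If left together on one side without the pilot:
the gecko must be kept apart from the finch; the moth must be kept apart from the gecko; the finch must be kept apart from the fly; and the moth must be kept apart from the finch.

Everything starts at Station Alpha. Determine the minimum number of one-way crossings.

Counting alone: the pilot can take at most 2 across per trip to Station Beta, so moving all 4 needs at least 2 loaded trips out, with a return between consecutive ones — at least 3 crossings.
The safety rule pushes this higher. Following every safe sequence of crossings, the most of the 4 that can be at Station Beta as the shuttle arrives there on crossing 3 is 3 — never all 4.
So no plan with fewer than 5 crossings exists, and this one achieves 5:
1. Pilot goes to Station Beta with the finch and the gecko.  [Station Alpha: the fly, the moth | Station Beta: the finch, the gecko]
2. Pilot goes back to Station Alpha with the gecko.  [Station Alpha: the fly, the gecko, the moth | Station Beta: the finch]
3. Pilot goes to Station Beta with the fly and the gecko.  [Station Alpha: the moth | Station Beta: the finch, the fly, the gecko]
4. Pilot goes back to Station Alpha with the finch.  [Station Alpha: the finch, the moth | Station Beta: the fly, the gecko]
5. Pilot goes to Station Beta with the finch and the moth.  [Station Alpha: — | Station Beta: the finch, the fly, the gecko, the moth]

5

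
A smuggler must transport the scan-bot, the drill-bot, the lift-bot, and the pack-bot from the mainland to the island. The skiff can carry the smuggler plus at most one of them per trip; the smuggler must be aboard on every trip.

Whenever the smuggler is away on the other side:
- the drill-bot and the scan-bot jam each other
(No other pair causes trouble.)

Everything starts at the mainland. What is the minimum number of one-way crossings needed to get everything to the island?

Counting alone: the smuggler can take at most 1 across per trip to the island, so moving all 4 needs at least 4 loaded trips out, with a return between consecutive ones — at least 7 crossings.
The plan below uses exactly 7 crossings, so it is optimal:
1. Smuggler goes to the island with the scan-bot.  [the mainland: the drill-bot, the lift-bot, the pack-bot | the island: the scan-bot]
2. Smuggler goes back to the mainland alone.  [the mainland: the drill-bot, the lift-bot, the pack-bot | the island: the scan-bot]
3. Smuggler goes to the island with the lift-bot.  [the mainland: the drill-bot, the pack-bot | the island: the lift-bot, the scan-bot]
4. Smuggler goes back to the mainland alone.  [the mainland: the drill-bot, the pack-bot | the island: the lift-bot, the scan-bot]
5. Smuggler goes to the island with the pack-bot.  [the mainland: the drill-bot | the island: the lift-bot, the pack-bot, the scan-bot]
6. Smuggler goes back to the mainland alone.  [the mainland: the drill-bot | the island: the lift-bot, the pack-bot, the scan-bot]
7. Smuggler goes to the island with the drill-bot.  [the mainland: — | the island: the drill-bot, the lift-bot, the pack-bot, the scan-bot]

7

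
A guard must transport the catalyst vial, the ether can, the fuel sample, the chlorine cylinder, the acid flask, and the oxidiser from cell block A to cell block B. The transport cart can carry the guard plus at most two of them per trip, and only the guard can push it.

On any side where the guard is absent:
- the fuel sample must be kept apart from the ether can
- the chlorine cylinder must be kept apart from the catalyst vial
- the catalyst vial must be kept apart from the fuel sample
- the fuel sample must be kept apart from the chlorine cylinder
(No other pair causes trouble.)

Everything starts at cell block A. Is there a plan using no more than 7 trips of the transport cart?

No

Counting alone: the guard can take at most 2 across per trip to cell block B, so moving all 6 needs at least 3 loaded trips out, with a return between consecutive ones — at least 5 crossings.
The safety rule pushes this higher. Following every safe sequence of crossings, the most of the 6 that can be at cell block B as the transport cart arrives there on crossings 5, 7 is 4, 5 respectively — never all 6.
So the move cannot be finished within 7 crossings. (The shortest complete plan takes 9:)
1. Guard goes to cell block B with the catalyst vial and the fuel sample.
2. Guard goes back to cell block A with the catalyst vial.
3. Guard goes to cell block B with the catalyst vial and the ether can.
4. Guard goes back to cell block A with the fuel sample.
5. Guard goes to cell block B with the acid flask and the fuel sample.
6. Guard goes back to cell block A with the fuel sample.
7. Guard goes to cell block B with the fuel sample and the oxidiser.
8. Guard goes back to cell block A with the fuel sample.
9. Guard goes to cell block B with the chlorine cylinder and the fuel sample.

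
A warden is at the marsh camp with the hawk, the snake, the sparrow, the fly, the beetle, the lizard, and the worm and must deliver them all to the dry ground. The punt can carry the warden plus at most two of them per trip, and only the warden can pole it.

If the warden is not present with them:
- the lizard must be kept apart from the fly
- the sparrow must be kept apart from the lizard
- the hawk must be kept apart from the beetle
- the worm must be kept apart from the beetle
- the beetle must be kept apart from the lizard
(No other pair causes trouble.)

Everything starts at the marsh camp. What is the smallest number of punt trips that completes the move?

Counting alone: the warden can take at most 2 across per trip to the dry ground, so moving all 7 needs at least 4 loaded trips out, with a return between consecutive ones — at least 7 crossings.
The safety rule pushes this higher. Following every safe sequence of crossings, the most of the 7 that can be at the dry ground as the punt arrives there on crossing 7 is 6 — never all 7.
So no plan with fewer than 9 crossings exists, and this one achieves 9:
1. Warden goes to the dry ground with the beetle and the lizard.  [the marsh camp: the fly, the hawk, the snake, the sparrow, the worm | the dry ground: the beetle, the lizard]
2. Warden goes back to the marsh camp with the beetle.  [the marsh camp: the beetle, the fly, the hawk, the snake, the sparrow, the worm | the dry ground: the lizard]
3. Warden goes to the dry ground with the beetle and the hawk.  [the marsh camp: the fly, the snake, the sparrow, the worm | the dry ground: the beetle, the hawk, the lizard]
4. Warden goes back to the marsh camp with the beetle.  [the marsh camp: the beetle, the fly, the snake, the sparrow, the worm | the dry ground: the hawk, the lizard]
5. Warden goes to the dry ground with the snake and the worm.  [the marsh camp: the beetle, the fly, the sparrow | the dry ground: the hawk, the lizard, the snake, the worm]
6. Warden goes back to the marsh camp alone.  [the marsh camp: the beetle, the fly, the sparrow | the dry ground: the hawk, the lizard, the snake, the worm]
7. Warden goes to the dry ground with the fly and the sparrow.  [the marsh camp: the beetle | the dry ground: the fly, the hawk, the lizard, the snake, the sparrow, the worm]
8. Warden goes back to the marsh camp with the lizard.  [the marsh camp: the beetle, the lizard | the dry ground: the fly, the hawk, the snake, the sparrow, the worm]
9. Warden goes to the dry ground with the beetle and the lizard.  [the marsh camp: — | the dry ground: the beetle, the fly, the hawk, the lizard, the snake, the sparrow, the worm]

9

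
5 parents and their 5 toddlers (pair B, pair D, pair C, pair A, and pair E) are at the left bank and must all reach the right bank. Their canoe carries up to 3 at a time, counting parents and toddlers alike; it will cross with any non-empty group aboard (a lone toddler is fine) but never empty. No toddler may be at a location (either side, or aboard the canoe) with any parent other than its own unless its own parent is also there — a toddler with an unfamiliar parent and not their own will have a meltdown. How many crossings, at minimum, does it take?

11

Counting alone: each trip to the right bank takes at most 3 across and each return brings at least 1 back, so after t trips out (and t−1 returns) at most 3t − (t−1) of the 10 are across; that first reaches 10 at t = 5, so at least 9 crossings are needed.
The safety rule pushes this higher. Following every safe sequence of crossings, the most of the 10 that can be at the right bank as the canoe arrives there on crossing 9 is 9 — never all 10.
So no plan with fewer than 11 crossings exists, and this one achieves 11:
1. parent B and toddler B cross → the right bank.
2. parent B crosses ← the left bank.
3. toddler A, toddler C, and toddler D cross → the right bank.
4. toddler B crosses ← the left bank.
5. parent A, parent C, and parent D cross → the right bank.
6. parent D and toddler D cross ← the left bank.
7. parent B, parent D, and parent E cross → the right bank.
8. toddler C crosses ← the left bank.
9. toddler B and toddler D cross → the right bank.
10. toddler B crosses ← the left bank.
11. toddler B, toddler C, and toddler E cross → the right bank.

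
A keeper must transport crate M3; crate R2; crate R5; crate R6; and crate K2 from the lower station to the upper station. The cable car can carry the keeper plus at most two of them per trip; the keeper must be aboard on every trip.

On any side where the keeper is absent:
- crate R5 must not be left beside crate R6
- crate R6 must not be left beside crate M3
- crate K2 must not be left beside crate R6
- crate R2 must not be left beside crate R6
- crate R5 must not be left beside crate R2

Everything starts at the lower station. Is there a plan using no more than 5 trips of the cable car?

No

Counting alone: the keeper can take at most 2 across per trip to the upper station, so moving all 5 needs at least 3 loaded trips out, with a return between consecutive ones — at least 5 crossings.
The safety rule pushes this higher. Following every safe sequence of crossings, the most of the 5 that can be at the upper station as the cable car arrives there on crossing 5 is 4 — never all 5.
So the move cannot be finished within 5 crossings. (The shortest complete plan takes 7:)
1. Keeper goes to the upper station with crate R2 and crate R6.  [the lower station: crate K2, crate M3, crate R5 | the upper station: crate R2, crate R6]
2. Keeper goes back to the lower station with crate R2.  [the lower station: crate K2, crate M3, crate R2, crate R5 | the upper station: crate R6]
3. Keeper goes to the upper station with crate M3 and crate R2.  [the lower station: crate K2, crate R5 | the upper station: crate M3, crate R2, crate R6]
4. Keeper goes back to the lower station with crate R6.  [the lower station: crate K2, crate R5, crate R6 | the upper station: crate M3, crate R2]
5. Keeper goes to the upper station with crate K2 and crate R5.  [the lower station: crate R6 | the upper station: crate K2, crate M3, crate R2, crate R5]
6. Keeper goes back to the lower station with crate R2.  [the lower station: crate R2, crate R6 | the upper station: crate K2, crate M3, crate R5]
7. Keeper goes to the upper station with crate R2 and crate R6.  [the lower station: — | the upper station: crate K2, crate M3, crate R2, crate R5, crate R6]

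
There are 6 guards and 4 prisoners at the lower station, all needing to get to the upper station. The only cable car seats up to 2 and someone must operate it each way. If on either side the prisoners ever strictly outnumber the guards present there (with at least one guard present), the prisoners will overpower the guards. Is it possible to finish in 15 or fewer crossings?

No

Counting alone: each trip to the upper station takes at most 2 across and each return brings at least 1 back, so after t trips out (and t−1 returns) at most 2t − (t−1) of the 10 are across; that first reaches 10 at t = 9, so at least 17 crossings are needed.
Since 15 < 17, 15 crossings cannot be enough. (The shortest complete plan in fact takes 17:)
1. 2 prisoners → the upper station.  (the lower station: 6G 2P; the upper station: 0G 2P)
2. 1 prisoner ← the lower station.  (the lower station: 6G 3P; the upper station: 0G 1P)
3. 2 prisoners → the upper station.  (the lower station: 6G 1P; the upper station: 0G 3P)
4. 1 prisoner ← the lower station.  (the lower station: 6G 2P; the upper station: 0G 2P)
5. 2 guards → the upper station.  (the lower station: 4G 2P; the upper station: 2G 2P)
6. 1 prisoner ← the lower station.  (the lower station: 4G 3P; the upper station: 2G 1P)
7. 1 guard and 1 prisoner → the upper station.  (the lower station: 3G 2P; the upper station: 3G 2P)
8. 1 prisoner ← the lower station.  (the lower station: 3G 3P; the upper station: 3G 1P)
9. 2 prisoners → the upper station.  (the lower station: 3G 1P; the upper station: 3G 3P)
10. 1 prisoner ← the lower station.  (the lower station: 3G 2P; the upper station: 3G 2P)
11. 1 guard and 1 prisoner → the upper station.  (the lower station: 2G 1P; the upper station: 4G 3P)
12. 1 prisoner ← the lower station.  (the lower station: 2G 2P; the upper station: 4G 2P)
13. 2 prisoners → the upper station.  (the lower station: 2G 0P; the upper station: 4G 4P)
14. 1 prisoner ← the lower station.  (the lower station: 2G 1P; the upper station: 4G 3P)
15. 1 guard and 1 prisoner → the upper station.  (the lower station: 1G 0P; the upper station: 5G 4P)
16. 1 prisoner ← the lower station.  (the lower station: 1G 1P; the upper station: 5G 3P)
17. 1 guard and 1 prisoner → the upper station.  (the lower station: 0G 0P; the upper station: 6G 4P)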